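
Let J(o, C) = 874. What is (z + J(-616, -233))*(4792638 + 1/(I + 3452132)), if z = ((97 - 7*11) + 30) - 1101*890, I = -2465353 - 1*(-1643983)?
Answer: -6171543579883038831/1315381 ≈ -4.6918e+12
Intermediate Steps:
I = -821370 (I = -2465353 + 1643983 = -821370)
z = -979840 (z = ((97 - 77) + 30) - 979890 = (20 + 30) - 979890 = 50 - 979890 = -979840)
(z + J(-616, -233))*(4792638 + 1/(I + 3452132)) = (-979840 + 874)*(4792638 + 1/(-821370 + 3452132)) = -978966*(4792638 + 1/2630762) = -978966*12608289930157/2630762 = -6171543579883038831/1315381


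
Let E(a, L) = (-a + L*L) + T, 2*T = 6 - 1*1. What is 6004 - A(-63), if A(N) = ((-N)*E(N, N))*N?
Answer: 32037869/2 ≈ 1.6019e+7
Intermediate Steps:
T = 5/2 (T = (6 - 1*1)/2 = (6 - 1)/2 = (1/2)*5 = 5/2 ≈ 2.5000)
E(a, L) = 5/2 + L**2 - a (E(a, L) = (-a + L*L) + 5/2 = (-a + L**2) + 5/2 = (L**2 - a) + 5/2 = 5/2 + L**2 - a)
A(N) = -N**2*(5/2 + N**2 - N) (A(N) = ((-N)*(5/2 + N**2 - N))*N = (-N*(5/2 + N**2 - N))*N = -N**2*(5/2 + N**2 - N))
6004 - A(-63) = 6004 - (-63)**2*(-5/2 - 63 - 1*(-63)**2) = 6004 - 3969*(-5/2 - 63 - 1*3969) = 6004 - 3969*(-5/2 - 63 - 3969) = 6004 - 3969*(-8069)/2 = 6004 - 1*(-32025861/2) = 6004 + 32025861/2 = 32037869/2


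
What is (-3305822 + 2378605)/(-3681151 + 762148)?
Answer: 927217/2919003 ≈ 0.31765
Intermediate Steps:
(-3305822 + 2378605)/(-3681151 + 762148) = -927217/(-2919003) = -927217*(-1/2919003) = 927217/2919003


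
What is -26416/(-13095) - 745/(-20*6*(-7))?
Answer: 828911/733320 ≈ 1.1304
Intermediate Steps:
-26416/(-13095) - 745/(-20*6*(-7)) = -26416*(-1/13095) - 745/((-120*(-7))) = 26416/13095 - 745/840 = 26416/13095 - 745*1/840 = 26416/13095 - 149/168 = 828911/733320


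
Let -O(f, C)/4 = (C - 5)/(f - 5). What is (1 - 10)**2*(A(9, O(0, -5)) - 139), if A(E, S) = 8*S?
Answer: -16443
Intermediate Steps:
O(f, C) = -4*(-5 + C)/(-5 + f) (O(f, C) = -4*(C - 5)/(f - 5) = -4*(-5 + C)/(-5 + f))
(1 - 10)**2*(A(9, O(0, -5)) - 139) = (1 - 10)**2*(8*(4*(5 - 1*(-5))/(-5 + 0)) - 139) = (-9)**2*(8*(4*(5 + 5)/(-5)) - 139) = 81*(8*(4*(-1/5)*10) - 139) = 81*(8*(-8) - 139) = 81*(-64 - 139) = 81*(-203) = -16443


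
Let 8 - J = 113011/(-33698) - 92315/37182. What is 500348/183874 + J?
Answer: 476830391617046/28798323723183 ≈ 16.558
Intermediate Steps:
J = 4334119540/313239759 (J = 8 - (113011/(-33698) - 92315/37182) = 8 - (113011*(-1/33698) - 92315*1/37182) = 8 - (-113011/33698 - 92315/37182) = 8 - 1*(-1828201468/313239759) = 8 + 1828201468/313239759 = 4334119540/313239759 ≈ 13.836)
500348/183874 + J = 500348/183874 + 4334119540/313239759 = 500348*(1/183874) + 4334119540/313239759 = 250174/91937 + 4334119540/313239759 = 476830391617046/28798323723183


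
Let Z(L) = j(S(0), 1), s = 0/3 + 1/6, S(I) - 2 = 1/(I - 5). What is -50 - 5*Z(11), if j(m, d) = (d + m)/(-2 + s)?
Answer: -466/11 ≈ -42.364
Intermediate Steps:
S(I) = 2 + 1/(-5 + I) (S(I) = 2 + 1/(I - 5) = 2 + 1/(-5 + I))
s = 1/6 (s = 0*(1/3) + 1*(1/6) = 0 + 1/6 = 1/6 ≈ 0.16667)
j(m, d) = -6*d/11 - 6*m/11 (j(m, d) = (d + m)/(-2 + 1/6) = (d + m)/(-11/6) = (d + m)*(-6/11) = -6*d/11 - 6*m/11)
Z(L) = -84/55 (Z(L) = -6/11*1 - 6*(-9 + 2*0)/(11*(-5 + 0)) = -6/11 - 6*(-9 + 0)/(11*(-5)) = -6/11 - (-6)*(-9)/55 = -6/11 - 6/11*9/5 = -6/11 - 54/55 = -84/55)
-50 - 5*Z(11) = -50 - 5*(-84/55) = -50 + 84/11 = -466/11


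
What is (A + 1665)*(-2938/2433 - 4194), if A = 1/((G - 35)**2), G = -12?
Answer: -37540982422840/5374497 ≈ -6.9850e+6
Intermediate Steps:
A = 1/2209 (A = 1/((-12 - 35)**2) = 1/((-47)**2) = 1/2209 ≈ 0.00045269)
(A + 1665)*(-2938/2433 - 4194) = (1/2209 + 1665)*(-2938/2433 - 4194) = 3677986*(-2938*1/2433 - 4194)/2209 = 3677986*(-2938/2433 - 4194)/2209 = (3677986/2209)*(-10206940/2433) = -37540982422840/5374497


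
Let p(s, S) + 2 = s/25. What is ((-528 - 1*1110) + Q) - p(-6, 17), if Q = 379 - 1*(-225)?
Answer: -25794/25 ≈ -1031.8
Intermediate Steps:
Q = 604 (Q = 379 + 225 = 604)
p(s, S) = -2 + s/25
((-528 - 1*1110) + Q) - p(-6, 17) = ((-528 - 1*1110) + 604) - (-2 + (1/25)*(-6)) = ((-528 - 1110) + 604) - (-2 - 6/25) = (-1638 + 604) - 1*(-56/25) = -1034 + 56/25 = -25794/25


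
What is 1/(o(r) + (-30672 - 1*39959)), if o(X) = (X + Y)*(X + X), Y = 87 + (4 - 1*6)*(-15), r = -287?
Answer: 1/26949 ≈ 3.7107e-5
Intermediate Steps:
Y = 117 (Y = 87 + (4 - 6)*(-15) = 87 - 2*(-15) = 87 + 30 = 117)
o(X) = 2*X*(117 + X) (o(X) = (X + 117)*(X + X) = (117 + X)*(2*X) = 2*X*(117 + X))
1/(o(r) + (-30672 - 1*39959)) = 1/(2*(-287)*(117 - 287) + (-30672 - 1*39959)) = 1/(2*(-287)*(-170) + (-30672 - 39959)) = 1/(97580 - 70631) = 1/26949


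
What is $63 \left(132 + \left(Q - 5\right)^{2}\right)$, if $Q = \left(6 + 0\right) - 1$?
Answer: $8316$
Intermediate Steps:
$Q = 5$ ($Q = 6 - 1 = 5$)
$63 \left(132 + \left(Q - 5\right)^{2}\right) = 63 \left(132 + \left(5 - 5\right)^{2}\right) = 63 \left(132 + 0^{2}\right) = 63 \left(132 + 0\right) = 63 \cdot 132 = 8316$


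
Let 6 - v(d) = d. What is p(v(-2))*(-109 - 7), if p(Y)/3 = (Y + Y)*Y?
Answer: -44544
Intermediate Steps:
v(d) = 6 - d
p(Y) = 6*Y² (p(Y) = 3*((Y + Y)*Y) = 3*((2*Y)*Y) = 3*(2*Y²) = 6*Y²)
p(v(-2))*(-109 - 7) = (6*(6 - 1*(-2))²)*(-109 - 7) = (6*(6 + 2)²)*(-116) = (6*8²)*(-116) = (6*64)*(-116) = 384*(-116) = -44544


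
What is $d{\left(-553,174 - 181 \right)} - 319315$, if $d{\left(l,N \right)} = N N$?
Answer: $-319266$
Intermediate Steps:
$d{\left(l,N \right)} = N^{2}$
$d{\left(-553,174 - 181 \right)} - 319315 = \left(174 - 181\right)^{2} - 319315 = \left(-7\right)^{2} - 319315 = 49 - 319315 = -319266$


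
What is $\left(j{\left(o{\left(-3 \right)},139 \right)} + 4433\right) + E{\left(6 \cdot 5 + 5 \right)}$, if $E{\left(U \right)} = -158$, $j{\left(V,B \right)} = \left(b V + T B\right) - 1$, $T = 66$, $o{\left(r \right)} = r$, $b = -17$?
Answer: $13499$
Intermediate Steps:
$j{\left(V,B \right)} = -1 - 17 V + 66 B$ ($j{\left(V,B \right)} = \left(- 17 V + 66 B\right) - 1 = -1 - 17 V + 66 B$)
$\left(j{\left(o{\left(-3 \right)},139 \right)} + 4433\right) + E{\left(6 \cdot 5 + 5 \right)} = \left(\left(-1 - -51 + 66 \cdot 139\right) + 4433\right) - 158 = \left(\left(-1 + 51 + 9174\right) + 4433\right) - 158 = \left(9224 + 4433\right) - 158 = 13657 - 158 = 13499$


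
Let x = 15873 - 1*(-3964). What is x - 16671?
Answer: 3166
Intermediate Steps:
x = 19837 (x = 15873 + 3964 = 19837)
x - 16671 = 19837 - 16671 = 3166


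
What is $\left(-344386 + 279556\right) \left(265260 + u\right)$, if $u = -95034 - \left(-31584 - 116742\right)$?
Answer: $-20651726160$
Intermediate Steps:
$u = 53292$ ($u = -95034 - \left(-31584 - 116742\right) = -95034 - -148326 = -95034 + 148326 = 53292$)
$\left(-344386 + 279556\right) \left(265260 + u\right) = \left(-344386 + 279556\right) \left(265260 + 53292\right) = \left(-64830\right) 318552 = -20651726160$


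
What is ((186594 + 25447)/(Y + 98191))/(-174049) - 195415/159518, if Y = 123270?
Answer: -7532317816430673/6148631772626102 ≈ -1.2250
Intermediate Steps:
((186594 + 25447)/(Y + 98191))/(-174049) - 195415/159518 = ((186594 + 25447)/(123270 + 98191))/(-174049) - 195415/159518 = (212041/221461)*(-1/174049) - 195415*1/159518 = (212041*(1/221461))*(-1/174049) - 195415/159518 = (212041/221461)*(-1/174049) - 195415/159518 = -212041/38545065589 - 195415/159518 = -7532317816430673/6148631772626102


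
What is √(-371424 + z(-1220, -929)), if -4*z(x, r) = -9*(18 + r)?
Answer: I*√1493895/2 ≈ 611.13*I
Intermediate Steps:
z(x, r) = 81/2 + 9*r/4 (z(x, r) = -(-9)*(18 + r)/4 = -(-162 - 9*r)/4 = 81/2 + 9*r/4)
√(-371424 + z(-1220, -929)) = √(-371424 + (81/2 + (9/4)*(-929))) = √(-371424 + (81/2 - 8361/4)) = √(-371424 - 8199/4) = √(-1493895/4) = I*√1493895/2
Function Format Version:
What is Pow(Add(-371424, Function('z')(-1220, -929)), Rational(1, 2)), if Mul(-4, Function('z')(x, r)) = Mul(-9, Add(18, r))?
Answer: Mul(Rational(1, 2), I, Pow(1493895, Rational(1, 2))) ≈ Mul(611.13, I)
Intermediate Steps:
Function('z')(x, r) = Add(Rational(81, 2), Mul(Rational(9, 4), r)) (Function('z')(x, r) = Mul(Rational(-1, 4), Mul(-9, Add(18, r))) = Mul(Rational(-1, 4), Add(-162, Mul(-9, r))) = Add(Rational(81, 2), Mul(Rational(9, 4), r)))
Pow(Add(-371424, Function('z')(-1220, -929)), Rational(1, 2)) = Pow(Add(-371424, Add(Rational(81, 2), Mul(Rational(9, 4), -929))), Rational(1, 2)) = Pow(Add(-371424, Add(Rational(81, 2), Rational(-8361, 4))), Rational(1, 2)) = Pow(Add(-371424, Rational(-8199, 4)), Rational(1, 2)) = Pow(Rational(-1493895, 4), Rational(1, 2)) = Mul(Rational(1, 2), I, Pow(1493895, Rational(1, 2)))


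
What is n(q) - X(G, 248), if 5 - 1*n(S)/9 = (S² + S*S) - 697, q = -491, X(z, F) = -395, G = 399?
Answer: -4332745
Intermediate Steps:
n(S) = 6318 - 18*S² (n(S) = 45 - 9*((S² + S*S) - 697) = 45 - 9*((S² + S²) - 697) = 45 - 9*(2*S² - 697) = 45 - 9*(-697 + 2*S²) = 45 + (6273 - 18*S²) = 6318 - 18*S²)
n(q) - X(G, 248) = (6318 - 18*(-491)²) - 1*(-395) = (6318 - 18*241081) + 395 = (6318 - 4339458) + 395 = -4333140 + 395 = -4332745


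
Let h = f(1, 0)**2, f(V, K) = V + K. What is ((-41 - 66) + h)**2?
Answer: 11236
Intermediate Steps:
f(V, K) = K + V
h = 1 (h = (0 + 1)**2 = 1**2 = 1)
((-41 - 66) + h)**2 = ((-41 - 66) + 1)**2 = (-107 + 1)**2 = (-106)**2 = 11236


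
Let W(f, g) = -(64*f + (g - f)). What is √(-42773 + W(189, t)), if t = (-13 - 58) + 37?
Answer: I*√54646 ≈ 233.76*I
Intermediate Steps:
t = -34 (t = -71 + 37 = -34)
W(f, g) = -g - 63*f (W(f, g) = -(g + 63*f) = -g - 63*f)
√(-42773 + W(189, t)) = √(-42773 + (-1*(-34) - 63*189)) = √(-42773 + (34 - 11907)) = √(-42773 - 11873) = √(-54646) = I*√54646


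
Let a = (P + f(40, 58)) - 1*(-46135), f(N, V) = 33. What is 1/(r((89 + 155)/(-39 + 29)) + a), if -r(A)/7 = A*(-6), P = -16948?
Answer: 5/140976 ≈ 3.5467e-5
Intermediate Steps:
r(A) = 42*A (r(A) = -7*A*(-6) = -(-42)*A = 42*A)
a = 29220 (a = (-16948 + 33) - 1*(-46135) = -16915 + 46135 = 29220)
1/(r((89 + 155)/(-39 + 29)) + a) = 1/(42*((89 + 155)/(-39 + 29)) + 29220) = 1/(42*(244/(-10)) + 29220) = 1/(42*(244*(-⅒)) + 29220) = 1/(42*(-122/5) + 29220) = 1/(-5124/5 + 29220) = 1/(140976/5) = 5/140976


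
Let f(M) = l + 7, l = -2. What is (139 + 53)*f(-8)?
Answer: 960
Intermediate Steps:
f(M) = 5 (f(M) = -2 + 7 = 5)
(139 + 53)*f(-8) = (139 + 53)*5 = 192*5 = 960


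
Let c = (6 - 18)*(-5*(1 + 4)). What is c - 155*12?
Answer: -1560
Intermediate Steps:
c = 300 (c = -(-60)*5 = -12*(-25) = 300)
c - 155*12 = 300 - 155*12 = 300 - 1*1860 = 300 - 1860 = -1560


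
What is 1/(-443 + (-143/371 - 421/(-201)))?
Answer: -74571/32907505 ≈ -0.0022661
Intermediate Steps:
1/(-443 + (-143/371 - 421/(-201))) = 1/(-443 + (-143*1/371 - 421*(-1/201))) = 1/(-443 + (-143/371 + 421/201)) = 1/(-443 + 127448/74571) = 1/(-32907505/74571) = -74571/32907505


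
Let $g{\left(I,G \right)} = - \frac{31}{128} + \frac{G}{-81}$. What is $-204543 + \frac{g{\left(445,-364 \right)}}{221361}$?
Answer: $- \frac{469440676418383}{2295070848} \approx -2.0454 \cdot 10^{5}$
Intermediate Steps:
$g{\left(I,G \right)} = - \frac{31}{128} - \frac{G}{81}$ ($g{\left(I,G \right)} = \left(-31\right) \frac{1}{128} + G \left(- \frac{1}{81}\right) = - \frac{31}{128} - \frac{G}{81}$)
$-204543 + \frac{g{\left(445,-364 \right)}}{221361} = -204543 + \frac{- \frac{31}{128} - - \frac{364}{81}}{221361} = -204543 + \left(- \frac{31}{128} + \frac{364}{81}\right) \frac{1}{221361} = -204543 + \frac{44081}{10368} \cdot \frac{1}{221361} = -204543 + \frac{44081}{2295070848} = - \frac{469440676418383}{2295070848}$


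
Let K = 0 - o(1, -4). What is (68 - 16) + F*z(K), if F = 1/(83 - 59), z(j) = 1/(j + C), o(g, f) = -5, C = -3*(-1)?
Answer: 9985/192 ≈ 52.005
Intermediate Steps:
C = 3
K = 5 (K = 0 - 1*(-5) = 0 + 5 = 5)
z(j) = 1/(3 + j) (z(j) = 1/(j + 3) = 1/(3 + j))
F = 1/24 ≈ 0.041667
(68 - 16) + F*z(K) = (68 - 16) + 1/(24*(3 + 5)) = 52 + (1/24)/8 = 52 + (1/24)*(⅛) = 52 + 1/192 = 9985/192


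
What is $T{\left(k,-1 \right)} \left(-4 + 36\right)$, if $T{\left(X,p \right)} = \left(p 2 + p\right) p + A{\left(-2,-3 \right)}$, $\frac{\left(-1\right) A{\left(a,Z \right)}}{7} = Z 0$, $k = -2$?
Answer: $96$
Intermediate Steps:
$A{\left(a,Z \right)} = 0$ ($A{\left(a,Z \right)} = - 7 Z 0 = \left(-7\right) 0 = 0$)
$T{\left(X,p \right)} = 3 p^{2}$ ($T{\left(X,p \right)} = \left(p 2 + p\right) p + 0 = \left(2 p + p\right) p + 0 = 3 p p + 0 = 3 p^{2} + 0 = 3 p^{2}$)
$T{\left(k,-1 \right)} \left(-4 + 36\right) = 3 \left(-1\right)^{2} \left(-4 + 36\right) = 3 \cdot 1 \cdot 32 = 3 \cdot 32 = 96$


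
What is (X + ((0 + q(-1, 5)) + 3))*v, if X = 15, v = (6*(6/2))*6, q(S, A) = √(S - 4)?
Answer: 1944 + 108*I*√5 ≈ 1944.0 + 241.5*I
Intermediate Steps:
q(S, A) = √(-4 + S)
v = 108 (v = (6*(6*(½)))*6 = (6*3)*6 = 18*6 = 108)
(X + ((0 + q(-1, 5)) + 3))*v = (15 + ((0 + √(-4 - 1)) + 3))*108 = (15 + ((0 + √(-5)) + 3))*108 = (15 + ((0 + I*√5) + 3))*108 = (15 + (I*√5 + 3))*108 = (15 + (3 + I*√5))*108 = (18 + I*√5)*108 = 1944 + 108*I*√5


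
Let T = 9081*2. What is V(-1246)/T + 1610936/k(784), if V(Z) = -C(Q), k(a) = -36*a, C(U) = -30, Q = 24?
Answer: -203173423/3559752 ≈ -57.075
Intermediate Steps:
V(Z) = 30 (V(Z) = -1*(-30) = 30)
T = 18162
V(-1246)/T + 1610936/k(784) = 30/18162 + 1610936/((-36*784)) = 30*(1/18162) + 1610936/(-28224) = 5/3027 + 1610936*(-1/28224) = 5/3027 - 201367/3528 = -203173423/3559752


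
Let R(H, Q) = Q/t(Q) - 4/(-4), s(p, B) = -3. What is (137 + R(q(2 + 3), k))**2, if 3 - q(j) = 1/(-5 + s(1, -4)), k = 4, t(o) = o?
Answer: 19321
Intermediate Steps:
q(j) = 25/8 (q(j) = 3 - 1/(-5 - 3) = 3 - 1/(-8) = 3 - 1*(-1/8) = 3 + 1/8 = 25/8)
R(H, Q) = 2 (R(H, Q) = Q/Q - 4/(-4) = 1 - 4*(-1/4) = 1 + 1 = 2)
(137 + R(q(2 + 3), k))**2 = (137 + 2)**2 = 139**2 = 19321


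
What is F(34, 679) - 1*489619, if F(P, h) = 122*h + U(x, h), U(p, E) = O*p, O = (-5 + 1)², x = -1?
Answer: -406797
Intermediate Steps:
O = 16 (O = (-4)² = 16)
U(p, E) = 16*p
F(P, h) = -16 + 122*h (F(P, h) = 122*h + 16*(-1) = 122*h - 16 = -16 + 122*h)
F(34, 679) - 1*489619 = (-16 + 122*679) - 1*489619 = (-16 + 82838) - 489619 = 82822 - 489619 = -406797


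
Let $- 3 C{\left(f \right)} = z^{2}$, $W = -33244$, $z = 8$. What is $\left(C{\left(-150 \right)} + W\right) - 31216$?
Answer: $- \frac{193444}{3} \approx -64481.0$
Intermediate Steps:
$C{\left(f \right)} = - \frac{64}{3}$ ($C{\left(f \right)} = - \frac{8^{2}}{3} = \left(- \frac{1}{3}\right) 64 = - \frac{64}{3}$)
$\left(C{\left(-150 \right)} + W\right) - 31216 = \left(- \frac{64}{3} - 33244\right) - 31216 = - \frac{99796}{3} - 31216 = - \frac{193444}{3}$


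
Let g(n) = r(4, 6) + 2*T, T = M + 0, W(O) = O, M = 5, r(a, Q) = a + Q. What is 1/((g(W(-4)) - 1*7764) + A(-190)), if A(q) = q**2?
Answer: 1/28356 ≈ 3.5266e-5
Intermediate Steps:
r(a, Q) = Q + a
T = 5 (T = 5 + 0 = 5)
g(n) = 20 (g(n) = (6 + 4) + 2*5 = 10 + 10 = 20)
1/((g(W(-4)) - 1*7764) + A(-190)) = 1/((20 - 1*7764) + (-190)**2) = 1/((20 - 7764) + 36100) = 1/(-7744 + 36100) = 1/28356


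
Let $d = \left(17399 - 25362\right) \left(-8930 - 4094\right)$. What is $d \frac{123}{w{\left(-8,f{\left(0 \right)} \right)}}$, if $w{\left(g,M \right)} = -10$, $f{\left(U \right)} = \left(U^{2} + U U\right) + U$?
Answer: $- \frac{6378171888}{5} \approx -1.2756 \cdot 10^{9}$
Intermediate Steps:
$f{\left(U \right)} = U + 2 U^{2}$ ($f{\left(U \right)} = \left(U^{2} + U^{2}\right) + U = 2 U^{2} + U = U + 2 U^{2}$)
$d = 103710112$ ($d = \left(-7963\right) \left(-13024\right) = 103710112$)
$d \frac{123}{w{\left(-8,f{\left(0 \right)} \right)}} = 103710112 \frac{123}{-10} = 103710112 \cdot 123 \left(- \frac{1}{10}\right) = 103710112 \left(- \frac{123}{10}\right) = - \frac{6378171888}{5}$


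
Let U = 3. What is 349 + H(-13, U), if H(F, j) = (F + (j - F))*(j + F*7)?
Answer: 85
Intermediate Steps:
H(F, j) = j*(j + 7*F)
349 + H(-13, U) = 349 + 3*(3 + 7*(-13)) = 349 + 3*(3 - 91) = 349 + 3*(-88) = 349 - 264 = 85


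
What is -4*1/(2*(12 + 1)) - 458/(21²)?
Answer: -6836/5733 ≈ -1.1924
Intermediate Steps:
-4*1/(2*(12 + 1)) - 458/(21²) = -4/(13*2) - 458/441 = -4/26 - 458*1/441 = -4*1/26 - 458/441 = -2/13 - 458/441 = -6836/5733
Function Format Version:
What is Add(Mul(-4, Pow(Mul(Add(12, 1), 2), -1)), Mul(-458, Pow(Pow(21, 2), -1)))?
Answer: Rational(-6836, 5733) ≈ -1.1924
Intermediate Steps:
Add(Mul(-4, Pow(Mul(Add(12, 1), 2), -1)), Mul(-458, Pow(Pow(21, 2), -1))) = Add(Mul(-4, Pow(Mul(13, 2), -1)), Mul(-458, Pow(441, -1))) = Add(Mul(-4, Pow(26, -1)), Mul(-458, Rational(1, 441))) = Add(Mul(-4, Rational(1, 26)), Rational(-458, 441)) = Add(Rational(-2, 13), Rational(-458, 441)) = Rational(-6836, 5733)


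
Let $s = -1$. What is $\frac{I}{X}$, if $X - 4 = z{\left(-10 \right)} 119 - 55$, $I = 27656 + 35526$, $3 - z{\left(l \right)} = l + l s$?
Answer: $\frac{31591}{153} \approx 206.48$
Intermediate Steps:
$z{\left(l \right)} = 3$ ($z{\left(l \right)} = 3 - \left(l + l \left(-1\right)\right) = 3 - \left(l - l\right) = 3 - 0 = 3 + 0 = 3$)
$I = 63182$
$X = 306$ ($X = 4 + \left(3 \cdot 119 - 55\right) = 4 + \left(357 - 55\right) = 4 + 302 = 306$)
$\frac{I}{X} = \frac{63182}{306} = 63182 \cdot \frac{1}{306} = \frac{31591}{153}$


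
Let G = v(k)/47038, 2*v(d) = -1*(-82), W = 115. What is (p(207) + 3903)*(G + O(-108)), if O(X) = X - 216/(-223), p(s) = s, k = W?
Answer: -2307135843255/5244737 ≈ -4.3990e+5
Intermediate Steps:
k = 115
v(d) = 41 (v(d) = (-1*(-82))/2 = (1/2)*82 = 41)
G = 41/47038 ≈ 0.00087164
O(X) = 216/223 + X (O(X) = X - 216*(-1/223) = X + 216/223 = 216/223 + X)
(p(207) + 3903)*(G + O(-108)) = (207 + 3903)*(41/47038 + (216/223 - 108)) = 4110*(41/47038 - 23868/223) = 4110*(-1122693841/10489474) = -2307135843255/5244737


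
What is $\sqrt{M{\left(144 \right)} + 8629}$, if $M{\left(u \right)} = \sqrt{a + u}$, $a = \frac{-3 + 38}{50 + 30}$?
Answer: $\frac{\sqrt{34516 + \sqrt{2311}}}{2} \approx 92.957$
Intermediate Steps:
$a = \frac{7}{16}$ ($a = \frac{35}{80} = 35 \cdot \frac{1}{80} = \frac{7}{16} \approx 0.4375$)
$M{\left(u \right)} = \sqrt{\frac{7}{16} + u}$
$\sqrt{M{\left(144 \right)} + 8629} = \sqrt{\frac{\sqrt{7 + 16 \cdot 144}}{4} + 8629} = \sqrt{\frac{\sqrt{7 + 2304}}{4} + 8629} = \sqrt{\frac{\sqrt{2311}}{4} + 8629} = \sqrt{8629 + \frac{\sqrt{2311}}{4}}$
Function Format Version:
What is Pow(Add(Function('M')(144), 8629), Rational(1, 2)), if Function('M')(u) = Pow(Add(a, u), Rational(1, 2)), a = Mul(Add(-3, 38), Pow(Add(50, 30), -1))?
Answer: Mul(Rational(1, 2), Pow(Add(34516, Pow(2311, Rational(1, 2))), Rational(1, 2))) ≈ 92.957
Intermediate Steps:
a = Rational(7, 16) (a = Mul(35, Pow(80, -1)) = Mul(35, Rational(1, 80)) = Rational(7, 16) ≈ 0.43750)
Function('M')(u) = Pow(Add(Rational(7, 16), u), Rational(1, 2))
Pow(Add(Function('M')(144), 8629), Rational(1, 2)) = Pow(Add(Mul(Rational(1, 4), Pow(Add(7, Mul(16, 144)), Rational(1, 2))), 8629), Rational(1, 2)) = Pow(Add(Mul(Rational(1, 4), Pow(Add(7, 2304), Rational(1, 2))), 8629), Rational(1, 2)) = Pow(Add(Mul(Rational(1, 4), Pow(2311, Rational(1, 2))), 8629), Rational(1, 2)) = Pow(Add(8629, Mul(Rational(1, 4), Pow(2311, Rational(1, 2)))), Rational(1, 2))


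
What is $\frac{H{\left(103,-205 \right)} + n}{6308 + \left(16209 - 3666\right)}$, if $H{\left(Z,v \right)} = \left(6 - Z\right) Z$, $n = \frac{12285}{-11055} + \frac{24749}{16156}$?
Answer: $- \frac{118957549003}{224458329172} \approx -0.52998$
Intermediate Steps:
$n = \frac{5008249}{11906972}$ ($n = 12285 \left(- \frac{1}{11055}\right) + 24749 \cdot \frac{1}{16156} = - \frac{819}{737} + \frac{24749}{16156} = \frac{5008249}{11906972} \approx 0.42061$)
$H{\left(Z,v \right)} = Z \left(6 - Z\right)$
$\frac{H{\left(103,-205 \right)} + n}{6308 + \left(16209 - 3666\right)} = \frac{103 \left(6 - 103\right) + \frac{5008249}{11906972}}{6308 + \left(16209 - 3666\right)} = \frac{103 \left(-97\right) + \frac{5008249}{11906972}}{6308 + 12543} = \frac{-9991 + \frac{5008249}{11906972}}{18851} = \left(- \frac{118957549003}{11906972}\right) \frac{1}{18851} = - \frac{118957549003}{224458329172}$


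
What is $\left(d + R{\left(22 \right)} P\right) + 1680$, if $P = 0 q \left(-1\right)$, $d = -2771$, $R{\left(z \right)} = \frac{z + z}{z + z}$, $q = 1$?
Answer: $-1091$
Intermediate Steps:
$R{\left(z \right)} = 1$ ($R{\left(z \right)} = \frac{2 z}{2 z} = 2 z \frac{1}{2 z} = 1$)
$P = 0$ ($P = 0 \cdot 1 \left(-1\right) = 0 \left(-1\right) = 0$)
$\left(d + R{\left(22 \right)} P\right) + 1680 = \left(-2771 + 1 \cdot 0\right) + 1680 = \left(-2771 + 0\right) + 1680 = -2771 + 1680 = -1091$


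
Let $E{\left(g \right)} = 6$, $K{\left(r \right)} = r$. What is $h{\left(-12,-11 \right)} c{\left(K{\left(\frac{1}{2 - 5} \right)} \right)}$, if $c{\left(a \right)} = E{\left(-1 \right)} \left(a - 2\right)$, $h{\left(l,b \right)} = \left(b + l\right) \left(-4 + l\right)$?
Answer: $-5152$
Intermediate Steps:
$h{\left(l,b \right)} = \left(-4 + l\right) \left(b + l\right)$
$c{\left(a \right)} = -12 + 6 a$ ($c{\left(a \right)} = 6 \left(a - 2\right) = 6 \left(-2 + a\right) = -12 + 6 a$)
$h{\left(-12,-11 \right)} c{\left(K{\left(\frac{1}{2 - 5} \right)} \right)} = \left(\left(-12\right)^{2} - -44 - -48 - -132\right) \left(-12 + \frac{6}{2 - 5}\right) = \left(144 + 44 + 48 + 132\right) \left(-12 + \frac{6}{-3}\right) = 368 \left(-12 + 6 \left(- \frac{1}{3}\right)\right) = 368 \left(-12 - 2\right) = 368 \left(-14\right) = -5152$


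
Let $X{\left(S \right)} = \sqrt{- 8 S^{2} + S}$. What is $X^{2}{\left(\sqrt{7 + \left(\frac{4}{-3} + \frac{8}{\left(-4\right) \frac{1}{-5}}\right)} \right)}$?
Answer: $- \frac{376}{3} + \frac{\sqrt{141}}{3} \approx -121.38$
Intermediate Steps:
$X{\left(S \right)} = \sqrt{S - 8 S^{2}}$
$X^{2}{\left(\sqrt{7 + \left(\frac{4}{-3} + \frac{8}{\left(-4\right) \frac{1}{-5}}\right)} \right)} = \left(\sqrt{\sqrt{7 + \left(\frac{4}{-3} + \frac{8}{\left(-4\right) \frac{1}{-5}}\right)} \left(1 - 8 \sqrt{7 + \left(\frac{4}{-3} + \frac{8}{\left(-4\right) \frac{1}{-5}}\right)}\right)}\right)^{2} = \left(\sqrt{\sqrt{7 + \left(4 \left(- \frac{1}{3}\right) + \frac{8}{\left(-4\right) \left(- \frac{1}{5}\right)}\right)} \left(1 - 8 \sqrt{7 + \left(4 \left(- \frac{1}{3}\right) + \frac{8}{\left(-4\right) \left(- \frac{1}{5}\right)}\right)}\right)}\right)^{2} = \left(\sqrt{\sqrt{7 - \left(\frac{4}{3} - \frac{8}{\frac{4}{5}}\right)} \left(1 - 8 \sqrt{7 - \left(\frac{4}{3} - \frac{8}{\frac{4}{5}}\right)}\right)}\right)^{2} = \left(\sqrt{\sqrt{7 + \left(- \frac{4}{3} + 8 \cdot \frac{5}{4}\right)} \left(1 - 8 \sqrt{7 + \left(- \frac{4}{3} + 8 \cdot \frac{5}{4}\right)}\right)}\right)^{2} = \left(\sqrt{\sqrt{7 + \left(- \frac{4}{3} + 10\right)} \left(1 - 8 \sqrt{7 + \left(- \frac{4}{3} + 10\right)}\right)}\right)^{2} = \left(\sqrt{\sqrt{7 + \frac{26}{3}} \left(1 - 8 \sqrt{7 + \frac{26}{3}}\right)}\right)^{2} = \left(\sqrt{\sqrt{\frac{47}{3}} \left(1 - 8 \sqrt{\frac{47}{3}}\right)}\right)^{2} = \left(\sqrt{\frac{\sqrt{141}}{3} \left(1 - 8 \frac{\sqrt{141}}{3}\right)}\right)^{2} = \left(\sqrt{\frac{\sqrt{141}}{3} \left(1 - \frac{8 \sqrt{141}}{3}\right)}\right)^{2} = \left(\sqrt{\frac{\sqrt{141} \left(1 - \frac{8 \sqrt{141}}{3}\right)}{3}}\right)^{2} = \left(\frac{3^{\frac{3}{4}} \sqrt[4]{47} \sqrt{1 - \frac{8 \sqrt{141}}{3}}}{3}\right)^{2} = \frac{\sqrt{141} \left(1 - \frac{8 \sqrt{141}}{3}\right)}{3}$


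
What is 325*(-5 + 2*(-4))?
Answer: -4225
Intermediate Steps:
325*(-5 + 2*(-4)) = 325*(-5 - 8) = 325*(-13) = -4225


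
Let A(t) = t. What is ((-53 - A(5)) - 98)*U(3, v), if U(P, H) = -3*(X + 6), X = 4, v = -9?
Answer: 4680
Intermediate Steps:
U(P, H) = -30 (U(P, H) = -3*(4 + 6) = -3*10 = -30)
((-53 - A(5)) - 98)*U(3, v) = ((-53 - 1*5) - 98)*(-30) = ((-53 - 5) - 98)*(-30) = (-58 - 98)*(-30) = -156*(-30) = 4680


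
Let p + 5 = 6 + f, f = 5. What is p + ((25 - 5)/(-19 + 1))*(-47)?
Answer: 524/9 ≈ 58.222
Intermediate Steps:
p = 6 (p = -5 + (6 + 5) = -5 + 11 = 6)
p + ((25 - 5)/(-19 + 1))*(-47) = 6 + ((25 - 5)/(-19 + 1))*(-47) = 6 + (20/(-18))*(-47) = 6 + (20*(-1/18))*(-47) = 6 - 10/9*(-47) = 6 + 470/9 = 524/9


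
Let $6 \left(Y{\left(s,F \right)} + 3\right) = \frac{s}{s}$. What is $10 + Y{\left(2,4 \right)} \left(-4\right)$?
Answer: $\frac{64}{3} \approx 21.333$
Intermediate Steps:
$Y{\left(s,F \right)} = - \frac{17}{6}$ ($Y{\left(s,F \right)} = -3 + \frac{s \frac{1}{s}}{6} = -3 + \frac{1}{6} \cdot 1 = -3 + \frac{1}{6} = - \frac{17}{6}$)
$10 + Y{\left(2,4 \right)} \left(-4\right) = 10 - - \frac{34}{3} = 10 + \frac{34}{3} = \frac{64}{3}$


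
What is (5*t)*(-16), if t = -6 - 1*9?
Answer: 1200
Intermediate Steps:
t = -15 (t = -6 - 9 = -15)
(5*t)*(-16) = (5*(-15))*(-16) = -75*(-16) = 1200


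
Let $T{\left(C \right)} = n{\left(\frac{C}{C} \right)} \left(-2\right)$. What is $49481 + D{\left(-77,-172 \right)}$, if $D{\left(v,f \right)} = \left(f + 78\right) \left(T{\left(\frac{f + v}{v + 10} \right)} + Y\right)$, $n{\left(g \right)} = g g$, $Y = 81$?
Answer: $42055$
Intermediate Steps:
$n{\left(g \right)} = g^{2}$
$T{\left(C \right)} = -2$ ($T{\left(C \right)} = \left(\frac{C}{C}\right)^{2} \left(-2\right) = 1^{2} \left(-2\right) = 1 \left(-2\right) = -2$)
$D{\left(v,f \right)} = 6162 + 79 f$ ($D{\left(v,f \right)} = \left(f + 78\right) \left(-2 + 81\right) = \left(78 + f\right) 79 = 6162 + 79 f$)
$49481 + D{\left(-77,-172 \right)} = 49481 + \left(6162 + 79 \left(-172\right)\right) = 49481 + \left(6162 - 13588\right) = 49481 - 7426 = 42055$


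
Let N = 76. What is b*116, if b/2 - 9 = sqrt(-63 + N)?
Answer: 2088 + 232*sqrt(13) ≈ 2924.5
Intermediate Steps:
b = 18 + 2*sqrt(13) (b = 18 + 2*sqrt(-63 + 76) = 18 + 2*sqrt(13) ≈ 25.211)
b*116 = (18 + 2*sqrt(13))*116 = 2088 + 232*sqrt(13)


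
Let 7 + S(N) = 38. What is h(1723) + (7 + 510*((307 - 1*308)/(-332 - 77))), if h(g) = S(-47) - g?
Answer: -688655/409 ≈ -1683.8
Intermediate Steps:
S(N) = 31 (S(N) = -7 + 38 = 31)
h(g) = 31 - g
h(1723) + (7 + 510*((307 - 1*308)/(-332 - 77))) = (31 - 1*1723) + (7 + 510*((307 - 1*308)/(-332 - 77))) = (31 - 1723) + (7 + 510*((307 - 308)/(-409))) = -1692 + (7 + 510*(-1*(-1/409))) = -1692 + (7 + 510*(1/409)) = -1692 + (7 + 510/409) = -1692 + 3373/409 = -688655/409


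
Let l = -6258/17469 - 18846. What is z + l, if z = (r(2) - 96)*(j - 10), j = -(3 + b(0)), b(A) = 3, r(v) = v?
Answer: -100984552/5823 ≈ -17342.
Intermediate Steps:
l = -109742344/5823 (l = -6258*1/17469 - 18846 = -2086/5823 - 18846 = -109742344/5823 ≈ -18846.)
j = -6 (j = -(3 + 3) = -1*6 = -6)
z = 1504 (z = (2 - 96)*(-6 - 10) = -94*(-16) = 1504)
z + l = 1504 - 109742344/5823 = -100984552/5823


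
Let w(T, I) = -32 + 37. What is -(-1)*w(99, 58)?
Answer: 5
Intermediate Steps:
w(T, I) = 5
-(-1)*w(99, 58) = -(-1)*5 = -1*(-5) = 5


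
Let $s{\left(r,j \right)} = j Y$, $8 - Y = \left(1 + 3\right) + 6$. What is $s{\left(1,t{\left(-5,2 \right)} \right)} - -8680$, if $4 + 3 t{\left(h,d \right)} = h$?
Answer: $8686$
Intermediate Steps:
$t{\left(h,d \right)} = - \frac{4}{3} + \frac{h}{3}$
$Y = -2$ ($Y = 8 - \left(\left(1 + 3\right) + 6\right) = 8 - \left(4 + 6\right) = 8 - 10 = -2$)
$s{\left(r,j \right)} = - 2 j$ ($s{\left(r,j \right)} = j \left(-2\right) = - 2 j$)
$s{\left(1,t{\left(-5,2 \right)} \right)} - -8680 = - 2 \left(- \frac{4}{3} + \frac{1}{3} \left(-5\right)\right) - -8680 = - 2 \left(- \frac{4}{3} - \frac{5}{3}\right) + 8680 = \left(-2\right) \left(-3\right) + 8680 = 6 + 8680 = 8686$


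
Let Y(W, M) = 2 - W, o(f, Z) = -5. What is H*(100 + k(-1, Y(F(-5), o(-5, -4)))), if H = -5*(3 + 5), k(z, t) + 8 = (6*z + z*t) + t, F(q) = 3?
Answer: -3440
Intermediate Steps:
k(z, t) = -8 + t + 6*z + t*z (k(z, t) = -8 + ((6*z + z*t) + t) = -8 + ((6*z + t*z) + t) = -8 + (t + 6*z + t*z) = -8 + t + 6*z + t*z)
H = -40 (H = -5*8 = -40)
H*(100 + k(-1, Y(F(-5), o(-5, -4)))) = -40*(100 + (-8 + (2 - 1*3) + 6*(-1) + (2 - 1*3)*(-1))) = -40*(100 + (-8 + (2 - 3) - 6 + (2 - 3)*(-1))) = -40*(100 + (-8 - 1 - 6 - 1*(-1))) = -40*(100 + (-8 - 1 - 6 + 1)) = -40*(100 - 14) = -40*86 = -3440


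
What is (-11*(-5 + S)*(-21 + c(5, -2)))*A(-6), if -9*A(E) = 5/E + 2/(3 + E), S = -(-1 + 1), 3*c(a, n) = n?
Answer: -3575/18 ≈ -198.61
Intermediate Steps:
c(a, n) = n/3
S = 0 (S = -1*0 = 0)
A(E) = -5/(9*E) - 2/(9*(3 + E)) (A(E) = -(5/E + 2/(3 + E))/9 = -(2/(3 + E) + 5/E)/9 = -5/(9*E) - 2/(9*(3 + E)))
(-11*(-5 + S)*(-21 + c(5, -2)))*A(-6) = (-11*(-5 + 0)*(-21 + (1/3)*(-2)))*((1/9)*(-15 - 7*(-6))/(-6*(3 - 6))) = (-(-55)*(-21 - 2/3))*((1/9)*(-1/6)*(-15 + 42)/(-3)) = (-(-55)*(-65)/3)*((1/9)*(-1/6)*(-1/3)*27) = -11*325/3*(1/6) = -3575/3*1/6 = -3575/18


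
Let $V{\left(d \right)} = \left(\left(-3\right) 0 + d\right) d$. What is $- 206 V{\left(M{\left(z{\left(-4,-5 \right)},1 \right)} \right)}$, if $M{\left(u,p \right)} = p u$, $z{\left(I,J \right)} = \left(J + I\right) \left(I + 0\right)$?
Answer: $-266976$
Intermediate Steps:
$z{\left(I,J \right)} = I \left(I + J\right)$ ($z{\left(I,J \right)} = \left(I + J\right) I = I \left(I + J\right)$)
$V{\left(d \right)} = d^{2}$ ($V{\left(d \right)} = \left(0 + d\right) d = d d = d^{2}$)
$- 206 V{\left(M{\left(z{\left(-4,-5 \right)},1 \right)} \right)} = - 206 \left(1 \left(- 4 \left(-4 - 5\right)\right)\right)^{2} = - 206 \left(1 \left(\left(-4\right) \left(-9\right)\right)\right)^{2} = - 206 \left(1 \cdot 36\right)^{2} = - 206 \cdot 36^{2} = \left(-206\right) 1296 = -266976$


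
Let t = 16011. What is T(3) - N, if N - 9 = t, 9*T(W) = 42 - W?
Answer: -48047/3 ≈ -16016.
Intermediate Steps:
T(W) = 14/3 - W/9 (T(W) = (42 - W)/9 = 14/3 - W/9)
N = 16020 (N = 9 + 16011 = 16020)
T(3) - N = (14/3 - 1/9*3) - 1*16020 = (14/3 - 1/3) - 16020 = 13/3 - 16020 = -48047/3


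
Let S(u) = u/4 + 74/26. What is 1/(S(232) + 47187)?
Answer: 13/614222 ≈ 2.1165e-5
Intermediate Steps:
S(u) = 37/13 + u/4 (S(u) = u*(1/4) + 74*(1/26) = u/4 + 37/13 = 37/13 + u/4)
1/(S(232) + 47187) = 1/((37/13 + (1/4)*232) + 47187) = 1/((37/13 + 58) + 47187) = 1/(791/13 + 47187) = 1/(614222/13) = 13/614222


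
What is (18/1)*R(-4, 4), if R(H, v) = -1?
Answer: -18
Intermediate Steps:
(18/1)*R(-4, 4) = (18/1)*(-1) = (18*1)*(-1) = 18*(-1) = -18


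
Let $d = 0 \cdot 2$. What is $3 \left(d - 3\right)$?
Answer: $-9$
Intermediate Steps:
$d = 0$
$3 \left(d - 3\right) = 3 \left(0 - 3\right) = 3 \left(-3\right) = -9$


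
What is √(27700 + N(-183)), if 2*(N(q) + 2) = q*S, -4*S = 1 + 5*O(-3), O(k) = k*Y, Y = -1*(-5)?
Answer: √104021/2 ≈ 161.26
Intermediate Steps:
Y = 5
O(k) = 5*k (O(k) = k*5 = 5*k)
S = 37/2 (S = -(1 + 5*(5*(-3)))/4 = -(1 + 5*(-15))/4 = -(1 - 75)/4 = -¼*(-74) = 37/2 ≈ 18.500)
N(q) = -2 + 37*q/4 (N(q) = -2 + (q*(37/2))/2 = -2 + (37*q/2)/2 = -2 + 37*q/4)
√(27700 + N(-183)) = √(27700 + (-2 + (37/4)*(-183))) = √(27700 + (-2 - 6771/4)) = √(27700 - 6779/4) = √(104021/4) = √104021/2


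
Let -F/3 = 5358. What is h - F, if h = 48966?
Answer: 65040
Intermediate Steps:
F = -16074 (F = -3*5358 = -16074)
h - F = 48966 - 1*(-16074) = 48966 + 16074 = 65040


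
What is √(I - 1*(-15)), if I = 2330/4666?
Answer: 8*√1318145/2333 ≈ 3.9369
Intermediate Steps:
I = 1165/2333 (I = 2330*(1/4666) = 1165/2333 ≈ 0.49936)
√(I - 1*(-15)) = √(1165/2333 - 1*(-15)) = √(1165/2333 + 15) = √(36160/2333) = 8*√1318145/2333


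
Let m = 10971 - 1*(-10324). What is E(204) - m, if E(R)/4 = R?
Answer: -20479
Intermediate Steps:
E(R) = 4*R
m = 21295 (m = 10971 + 10324 = 21295)
E(204) - m = 4*204 - 1*21295 = 816 - 21295 = -20479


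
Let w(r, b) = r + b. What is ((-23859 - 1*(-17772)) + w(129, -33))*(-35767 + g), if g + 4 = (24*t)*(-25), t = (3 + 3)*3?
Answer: 279006861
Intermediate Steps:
t = 18 (t = 6*3 = 18)
g = -10804 (g = -4 + (24*18)*(-25) = -4 + 432*(-25) = -4 - 10800 = -10804)
w(r, b) = b + r
((-23859 - 1*(-17772)) + w(129, -33))*(-35767 + g) = ((-23859 - 1*(-17772)) + (-33 + 129))*(-35767 - 10804) = ((-23859 + 17772) + 96)*(-46571) = (-6087 + 96)*(-46571) = -5991*(-46571) = 279006861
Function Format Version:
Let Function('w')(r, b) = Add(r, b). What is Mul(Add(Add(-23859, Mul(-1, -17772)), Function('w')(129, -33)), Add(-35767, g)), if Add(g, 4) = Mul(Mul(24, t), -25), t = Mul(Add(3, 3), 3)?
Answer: 279006861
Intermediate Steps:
t = 18 (t = Mul(6, 3) = 18)
g = -10804 (g = Add(-4, Mul(Mul(24, 18), -25)) = Add(-4, Mul(432, -25)) = Add(-4, -10800) = -10804)
Function('w')(r, b) = Add(b, r)
Mul(Add(Add(-23859, Mul(-1, -17772)), Function('w')(129, -33)), Add(-35767, g)) = Mul(Add(Add(-23859, Mul(-1, -17772)), Add(-33, 129)), Add(-35767, -10804)) = Mul(Add(Add(-23859, 17772), 96), -46571) = Mul(Add(-6087, 96), -46571) = Mul(-5991, -46571) = 279006861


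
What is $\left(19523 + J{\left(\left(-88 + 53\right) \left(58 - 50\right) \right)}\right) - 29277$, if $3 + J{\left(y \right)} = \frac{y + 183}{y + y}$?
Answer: $- \frac{5463823}{560} \approx -9756.8$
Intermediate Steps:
$J{\left(y \right)} = -3 + \frac{183 + y}{2 y}$ ($J{\left(y \right)} = -3 + \frac{y + 183}{y + y} = -3 + \frac{183 + y}{2 y}$)
$\left(19523 + J{\left(\left(-88 + 53\right) \left(58 - 50\right) \right)}\right) - 29277 = \left(19523 + \frac{183 - 5 \left(-88 + 53\right) \left(58 - 50\right)}{2 \left(-88 + 53\right) \left(58 - 50\right)}\right) - 29277 = \left(19523 + \frac{183 - 5 \left(\left(-35\right) 8\right)}{2 \left(\left(-35\right) 8\right)}\right) - 29277 = \left(19523 + \frac{183 - -1400}{2 \left(-280\right)}\right) - 29277 = \left(19523 + \frac{1}{2} \left(- \frac{1}{280}\right) \left(183 + 1400\right)\right) - 29277 = \left(19523 + \frac{1}{2} \left(- \frac{1}{280}\right) 1583\right) - 29277 = \left(19523 - \frac{1583}{560}\right) - 29277 = \frac{10931297}{560} - 29277 = - \frac{5463823}{560}$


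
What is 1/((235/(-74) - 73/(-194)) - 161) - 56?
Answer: -32924645/587876 ≈ -56.006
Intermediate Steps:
1/((235/(-74) - 73/(-194)) - 161) - 56 = 1/((235*(-1/74) - 73*(-1/194)) - 161) - 56 = 1/((-235/74 + 73/194) - 161) - 56 = 1/(-10047/3589 - 161) - 56 = 1/(-587876/3589) - 56 = -3589/587876 - 56 = -32924645/587876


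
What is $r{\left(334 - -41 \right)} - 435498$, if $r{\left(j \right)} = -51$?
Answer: $-435549$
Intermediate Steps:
$r{\left(334 - -41 \right)} - 435498 = -51 - 435498 = -435549$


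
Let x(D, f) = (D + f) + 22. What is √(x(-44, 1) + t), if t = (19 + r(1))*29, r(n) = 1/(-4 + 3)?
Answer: √501 ≈ 22.383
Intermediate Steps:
r(n) = -1 (r(n) = 1/(-1) = -1)
x(D, f) = 22 + D + f
t = 522 (t = (19 - 1)*29 = 18*29 = 522)
√(x(-44, 1) + t) = √((22 - 44 + 1) + 522) = √(-21 + 522) = √501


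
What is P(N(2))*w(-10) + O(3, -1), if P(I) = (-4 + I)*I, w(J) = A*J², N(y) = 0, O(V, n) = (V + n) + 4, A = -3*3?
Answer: 6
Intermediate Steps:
A = -9
O(V, n) = 4 + V + n
w(J) = -9*J²
P(I) = I*(-4 + I)
P(N(2))*w(-10) + O(3, -1) = (0*(-4 + 0))*(-9*(-10)²) + (4 + 3 - 1) = (0*(-4))*(-9*100) + 6 = 0*(-900) + 6 = 0 + 6 = 6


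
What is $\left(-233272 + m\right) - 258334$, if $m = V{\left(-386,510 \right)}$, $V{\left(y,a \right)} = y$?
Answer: $-491992$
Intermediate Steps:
$m = -386$
$\left(-233272 + m\right) - 258334 = \left(-233272 - 386\right) - 258334 = -233658 - 258334 = -491992$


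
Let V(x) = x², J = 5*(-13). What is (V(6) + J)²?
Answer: 841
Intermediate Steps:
J = -65
(V(6) + J)² = (6² - 65)² = (36 - 65)² = (-29)² = 841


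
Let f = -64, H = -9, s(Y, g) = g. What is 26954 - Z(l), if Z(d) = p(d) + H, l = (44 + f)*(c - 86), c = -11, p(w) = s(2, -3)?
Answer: 26966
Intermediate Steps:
p(w) = -3
l = 1940 (l = (44 - 64)*(-11 - 86) = -20*(-97) = 1940)
Z(d) = -12 (Z(d) = -3 - 9 = -12)
26954 - Z(l) = 26954 - 1*(-12) = 26954 + 12 = 26966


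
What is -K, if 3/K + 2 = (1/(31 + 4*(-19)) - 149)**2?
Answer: -6075/44966386 ≈ -0.00013510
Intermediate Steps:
K = 6075/44966386 (K = 3/(-2 + (1/(31 + 4*(-19)) - 149)**2) = 3/(-2 + (1/(31 - 76) - 149)**2) = 3/(-2 + (1/(-45) - 149)**2) = 3/(-2 + (-1/45 - 149)**2) = 3/(-2 + (-6706/45)**2) = 3/(-2 + 44970436/2025) = 3/(44966386/2025) = 3*(2025/44966386) = 6075/44966386 ≈ 0.00013510)
-K = -1*6075/44966386 = -6075/44966386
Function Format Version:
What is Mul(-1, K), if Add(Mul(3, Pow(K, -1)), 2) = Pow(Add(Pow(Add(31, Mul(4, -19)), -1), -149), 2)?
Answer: Rational(-6075, 44966386) ≈ -0.00013510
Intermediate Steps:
K = Rational(6075, 44966386) (K = Mul(3, Pow(Add(-2, Pow(Add(Pow(Add(31, Mul(4, -19)), -1), -149), 2)), -1)) = Mul(3, Pow(Add(-2, Pow(Add(Pow(Add(31, -76), -1), -149), 2)), -1)) = Mul(3, Pow(Add(-2, Pow(Add(Pow(-45, -1), -149), 2)), -1)) = Mul(3, Pow(Add(-2, Pow(Add(Rational(-1, 45), -149), 2)), -1)) = Mul(3, Pow(Add(-2, Pow(Rational(-6706, 45), 2)), -1)) = Mul(3, Pow(Add(-2, Rational(44970436, 2025)), -1)) = Mul(3, Pow(Rational(44966386, 2025), -1)) = Mul(3, Rational(2025, 44966386)) = Rational(6075, 44966386) ≈ 0.00013510)
Mul(-1, K) = Mul(-1, Rational(6075, 44966386)) = Rational(-6075, 44966386)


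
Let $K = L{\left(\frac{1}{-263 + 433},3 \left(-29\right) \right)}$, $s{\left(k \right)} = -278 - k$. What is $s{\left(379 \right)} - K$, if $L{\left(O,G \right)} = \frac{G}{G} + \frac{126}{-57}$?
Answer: $- \frac{12460}{19} \approx -655.79$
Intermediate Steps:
$L{\left(O,G \right)} = - \frac{23}{19}$ ($L{\left(O,G \right)} = 1 + 126 \left(- \frac{1}{57}\right) = 1 - \frac{42}{19} = - \frac{23}{19}$)
$K = - \frac{23}{19} \approx -1.2105$
$s{\left(379 \right)} - K = \left(-278 - 379\right) - - \frac{23}{19} = \left(-278 - 379\right) + \frac{23}{19} = -657 + \frac{23}{19} = - \frac{12460}{19}$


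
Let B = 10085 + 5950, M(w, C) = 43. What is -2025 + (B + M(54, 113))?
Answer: 14053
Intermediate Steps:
B = 16035
-2025 + (B + M(54, 113)) = -2025 + (16035 + 43) = -2025 + 16078 = 14053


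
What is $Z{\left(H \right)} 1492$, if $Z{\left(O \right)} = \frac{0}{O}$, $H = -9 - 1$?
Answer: $0$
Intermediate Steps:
$H = -10$ ($H = -9 - 1 = -10$)
$Z{\left(O \right)} = 0$
$Z{\left(H \right)} 1492 = 0 \cdot 1492 = 0$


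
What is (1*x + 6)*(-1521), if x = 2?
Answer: -12168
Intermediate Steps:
(1*x + 6)*(-1521) = (1*2 + 6)*(-1521) = (2 + 6)*(-1521) = 8*(-1521) = -12168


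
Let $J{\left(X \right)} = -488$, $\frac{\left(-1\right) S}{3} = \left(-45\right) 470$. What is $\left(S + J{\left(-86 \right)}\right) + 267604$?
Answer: $330566$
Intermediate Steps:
$S = 63450$ ($S = - 3 \left(\left(-45\right) 470\right) = \left(-3\right) \left(-21150\right) = 63450$)
$\left(S + J{\left(-86 \right)}\right) + 267604 = \left(63450 - 488\right) + 267604 = 62962 + 267604 = 330566$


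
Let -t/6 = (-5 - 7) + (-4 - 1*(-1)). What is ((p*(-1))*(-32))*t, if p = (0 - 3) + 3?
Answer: 0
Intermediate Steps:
p = 0 (p = -3 + 3 = 0)
t = 90 (t = -6*((-5 - 7) + (-4 - 1*(-1))) = -6*(-12 + (-4 + 1)) = -6*(-12 - 3) = -6*(-15) = 90)
((p*(-1))*(-32))*t = ((0*(-1))*(-32))*90 = (0*(-32))*90 = 0*90 = 0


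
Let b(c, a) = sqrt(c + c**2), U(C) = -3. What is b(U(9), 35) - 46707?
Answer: -46707 + sqrt(6) ≈ -46705.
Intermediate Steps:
b(U(9), 35) - 46707 = sqrt(-3*(1 - 3)) - 46707 = sqrt(-3*(-2)) - 46707 = sqrt(6) - 46707 = -46707 + sqrt(6)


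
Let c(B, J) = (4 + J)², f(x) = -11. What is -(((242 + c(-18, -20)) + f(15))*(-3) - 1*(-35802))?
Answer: -34341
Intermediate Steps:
-(((242 + c(-18, -20)) + f(15))*(-3) - 1*(-35802)) = -(((242 + (4 - 20)²) - 11)*(-3) - 1*(-35802)) = -(((242 + (-16)²) - 11)*(-3) + 35802) = -(((242 + 256) - 11)*(-3) + 35802) = -((498 - 11)*(-3) + 35802) = -(487*(-3) + 35802) = -(-1461 + 35802) = -1*34341 = -34341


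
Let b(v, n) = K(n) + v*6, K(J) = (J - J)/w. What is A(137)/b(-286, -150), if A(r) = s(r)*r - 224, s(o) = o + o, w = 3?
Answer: -6219/286 ≈ -21.745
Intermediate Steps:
s(o) = 2*o
K(J) = 0 (K(J) = (J - J)/3 = 0*(1/3) = 0)
A(r) = -224 + 2*r**2 (A(r) = (2*r)*r - 224 = 2*r**2 - 224 = -224 + 2*r**2)
b(v, n) = 6*v (b(v, n) = 0 + v*6 = 0 + 6*v = 6*v)
A(137)/b(-286, -150) = (-224 + 2*137**2)/((6*(-286))) = (-224 + 2*18769)/(-1716) = (-224 + 37538)*(-1/1716) = 37314*(-1/1716) = -6219/286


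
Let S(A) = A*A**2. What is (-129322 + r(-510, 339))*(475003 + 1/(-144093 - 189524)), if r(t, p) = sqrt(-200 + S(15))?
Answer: -20493537827073700/333617 + 792345379250*sqrt(127)/333617 ≈ -6.1402e+10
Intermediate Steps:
S(A) = A**3
r(t, p) = 5*sqrt(127) (r(t, p) = sqrt(-200 + 15**3) = sqrt(-200 + 3375) = sqrt(3175) = 5*sqrt(127))
(-129322 + r(-510, 339))*(475003 + 1/(-144093 - 189524)) = (-129322 + 5*sqrt(127))*(475003 + 1/(-144093 - 189524)) = (-129322 + 5*sqrt(127))*(475003 + 1/(-333617)) = (-129322 + 5*sqrt(127))*(475003 - 1/333617) = (-129322 + 5*sqrt(127))*(158469075850/333617) = -20493537827073700/333617 + 792345379250*sqrt(127)/333617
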